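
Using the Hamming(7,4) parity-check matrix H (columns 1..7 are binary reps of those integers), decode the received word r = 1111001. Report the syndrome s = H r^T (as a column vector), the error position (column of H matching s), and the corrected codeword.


s = (0, 1, 1)^T, error position = 3, corrected codeword c = 1101001

Compute s = H r^T mod 2 one row at a time:
  s_1 = 1 + 0 + 0 + 1 = 2 ≡ 0 (mod 2).
  s_2 = 1 + 1 + 0 + 1 = 3 ≡ 1 (mod 2).
  s_3 = 1 + 1 + 0 + 1 = 3 ≡ 1 (mod 2).
s = (0, 1, 1)^T — this equals column 3 of H (binary 011), so error is at position 3.
Correct: flip bit 3 of r = 1111001 to get c = 1101001.


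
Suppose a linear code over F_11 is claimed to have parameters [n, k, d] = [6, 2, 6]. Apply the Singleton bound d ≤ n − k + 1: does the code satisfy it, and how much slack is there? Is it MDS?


Singleton RHS = n − k + 1 = 5, slack = -1, bound violated (no such code; not MDS).

Singleton bound: d ≤ n − k + 1.
Here n = 6, k = 2, so n − k + 1 = 5.
Given d = 6, check d ≤ 5: NO.
Slack = (n − k + 1) − d = -1.
The slack is negative: d = 6 exceeds n − k + 1 = 5 by 1, so the Singleton bound is violated and no linear [6, 2, 6]_11 code can exist. In particular it is not MDS (MDS requires d = n − k + 1 exactly).
Description: the claimed parameters are [6, 2, 6]_11; such a code would be impossible (violates the Singleton bound).


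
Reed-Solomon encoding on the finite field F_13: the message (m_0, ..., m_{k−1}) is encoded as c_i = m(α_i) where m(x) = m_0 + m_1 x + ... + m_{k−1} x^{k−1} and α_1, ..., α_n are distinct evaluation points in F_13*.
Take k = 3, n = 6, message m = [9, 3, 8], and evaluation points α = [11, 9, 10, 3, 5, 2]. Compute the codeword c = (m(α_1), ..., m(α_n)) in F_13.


c = [9, 8, 7, 12, 3, 8]

Message polynomial: m(x) = 9 + 3·x + 8·x^2 (mod 13).
For each evaluation point α_i, compute m(α_i) mod 13:
  α_1 = 11: Horner steps 8 → 0 → 9, so m(11) = 9.
  α_2 = 9: Horner steps 8 → 10 → 8, so m(9) = 8.
  α_3 = 10: Horner steps 8 → 5 → 7, so m(10) = 7.
  α_4 = 3: Horner steps 8 → 1 → 12, so m(3) = 12.
  α_5 = 5: Horner steps 8 → 4 → 3, so m(5) = 3.
  α_6 = 2: Horner steps 8 → 6 → 8, so m(2) = 8.
Codeword c = [9, 8, 7, 12, 3, 8] ∈ F_13^6.


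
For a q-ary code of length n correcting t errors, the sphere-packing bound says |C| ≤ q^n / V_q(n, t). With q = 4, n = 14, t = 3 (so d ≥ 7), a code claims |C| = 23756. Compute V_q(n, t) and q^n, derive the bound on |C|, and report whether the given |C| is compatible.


V_q(n, t) = 10690, q^n = 268435456, Hamming bound = 25110, |C| = 23756 ≤ bound (satisfied).

Step 1: Compute V_q(n, t) = Σ_{j=0}^3 C(n, j) (q−1)^j.
  j = 0: C(14,0)·(3)^0 = 1·1 = 1.
  j = 1: C(14,1)·(3)^1 = 14·3 = 42.
  j = 2: C(14,2)·(3)^2 = 91·9 = 819.
  j = 3: C(14,3)·(3)^3 = 364·27 = 9828.
  V_q(n, t) = 1 + 42 + 819 + 9828 = 10690.
Step 2: q^n = 4^14 = 268435456.
Step 3: Hamming bound ⌊q^n / V_q(n,t)⌋ = ⌊268435456/10690⌋ = 25110.
Step 4: Compare |C| = 23756 to 25110: satisfied.
The claimed |C| lies below the Hamming bound.


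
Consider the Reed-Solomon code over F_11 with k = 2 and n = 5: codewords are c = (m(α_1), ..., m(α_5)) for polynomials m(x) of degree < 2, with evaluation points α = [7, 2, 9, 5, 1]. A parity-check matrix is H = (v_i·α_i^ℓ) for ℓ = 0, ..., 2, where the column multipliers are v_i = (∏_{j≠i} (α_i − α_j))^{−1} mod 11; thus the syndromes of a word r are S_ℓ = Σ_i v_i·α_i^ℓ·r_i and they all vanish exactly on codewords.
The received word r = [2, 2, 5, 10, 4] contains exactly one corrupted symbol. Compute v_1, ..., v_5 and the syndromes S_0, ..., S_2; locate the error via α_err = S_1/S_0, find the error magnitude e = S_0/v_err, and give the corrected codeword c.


S = (7, 3, 6), error at position 2, error magnitude e = 2, c = [2, 0, 5, 10, 4].

Step 1: column multipliers v_i = (∏_{j≠i}(α_i − α_j))^{−1} mod 11.
  i = 1 (α = 7): (7−2)(7−9)(7−5)(7−1) = 5·(−2)·2·6 = −120 ≡ 1, so v_1 = 1^{−1} = 1 (mod 11).
  i = 2 (α = 2): (2−7)(2−9)(2−5)(2−1) = (−5)·(−7)·(−3)·1 = −105 ≡ 5, so v_2 = 5^{−1} = 9 (mod 11).
  i = 3 (α = 9): (9−7)(9−2)(9−5)(9−1) = 2·7·4·8 = 448 ≡ 8, so v_3 = 8^{−1} = 7 (mod 11).
  i = 4 (α = 5): (5−7)(5−2)(5−9)(5−1) = (−2)·3·(−4)·4 = 96 ≡ 8, so v_4 = 8^{−1} = 7 (mod 11).
  i = 5 (α = 1): (1−7)(1−2)(1−9)(1−5) = (−6)·(−1)·(−8)·(−4) = 192 ≡ 5, so v_5 = 5^{−1} = 9 (mod 11).
  v = [1, 9, 7, 7, 9].
Step 2: syndromes of r = [2, 2, 5, 10, 4] (all sums mod 11).
  S_0 = Σ v_i r_i = 1·2 + 9·2 + 7·5 + 7·10 + 9·4 = 161 ≡ 7.
  S_1 = Σ v_i α_i r_i = 1·7·2 + 9·2·2 + 7·9·5 + 7·5·10 + 9·1·4 = 751 ≡ 3.
  α_i^2 mod 11 = [5, 4, 4, 3, 1].
  S_2 = Σ v_i α_i^2 r_i = 1·5·2 + 9·4·2 + 7·4·5 + 7·3·10 + 9·1·4 = 468 ≡ 6.
  S = (7, 3, 6) ≠ 0, so r is not a codeword (an error is present).
Step 3: locate the error. For a single error e at position i, S_ℓ = v_i·e·α_i^ℓ, so α_err = S_1/S_0.
  S_0^{−1} = 7^{−1} = 8 (mod 11), so α_err = 3·8 = 24 ≡ 2 = α_2. Error position i = 2.
  Consistency check: S_2/S_1 = 6·4 = 24 ≡ 2 = α_err ✓ (single-error assumption holds).
Step 4: error magnitude e = S_0/v_2 = S_0·∏_{j≠2}(α_2 − α_j) = 7·5 = 35 ≡ 2 (mod 11).
Step 5: correct position 2: c_2 = r_2 − e = 2 − 2 ≡ 0 (mod 11). Hence c = [2, 0, 5, 10, 4].
  Check: interpolating c through the α_i gives m(x) = 8 + 7·x (degree < 2) with m(α_i) = c_i for every i, so c is indeed a codeword.


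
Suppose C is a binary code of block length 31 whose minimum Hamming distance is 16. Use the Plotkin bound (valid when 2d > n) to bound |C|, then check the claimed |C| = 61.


Plotkin bound M ≤ 32; given |C| = 61 > bound (violated).

Check applicability: 2d = 32, n = 31.
2d − n = 1 > 0, so Plotkin applies.
Compute d/(2d−n) = 16/1 ≈ 16.0000.
⌊d/(2d−n)⌋ = 16.
Plotkin bound: M ≤ 2·16 = 32.
Given |C| = 61, check: VIOLATED.
This |C| is above the Plotkin bound, so no binary code with n = 31, d = 16 and 61 codewords exists.


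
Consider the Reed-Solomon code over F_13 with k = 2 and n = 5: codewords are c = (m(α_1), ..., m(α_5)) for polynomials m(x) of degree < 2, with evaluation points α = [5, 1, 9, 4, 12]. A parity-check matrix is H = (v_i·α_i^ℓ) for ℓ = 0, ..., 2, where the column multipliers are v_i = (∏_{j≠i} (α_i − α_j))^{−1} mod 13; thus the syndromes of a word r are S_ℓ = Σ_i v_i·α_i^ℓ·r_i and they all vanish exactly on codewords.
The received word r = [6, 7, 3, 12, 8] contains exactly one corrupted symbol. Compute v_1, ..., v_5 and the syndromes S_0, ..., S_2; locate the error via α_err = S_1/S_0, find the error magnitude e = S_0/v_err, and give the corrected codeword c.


S = (5, 12, 8), error at position 1, error magnitude e = 1, c = [5, 7, 3, 12, 8].

Step 1: column multipliers v_i = (∏_{j≠i}(α_i − α_j))^{−1} mod 13.
  i = 1 (α = 5): (5−1)(5−9)(5−4)(5−12) = 4·(−4)·1·(−7) = 112 ≡ 8, so v_1 = 8^{−1} = 5 (mod 13).
  i = 2 (α = 1): (1−5)(1−9)(1−4)(1−12) = (−4)·(−8)·(−3)·(−11) = 1056 ≡ 3, so v_2 = 3^{−1} = 9 (mod 13).
  i = 3 (α = 9): (9−5)(9−1)(9−4)(9−12) = 4·8·5·(−3) = −480 ≡ 1, so v_3 = 1^{−1} = 1 (mod 13).
  i = 4 (α = 4): (4−5)(4−1)(4−9)(4−12) = (−1)·3·(−5)·(−8) = −120 ≡ 10, so v_4 = 10^{−1} = 4 (mod 13).
  i = 5 (α = 12): (12−5)(12−1)(12−9)(12−4) = 7·11·3·8 = 1848 ≡ 2, so v_5 = 2^{−1} = 7 (mod 13).
  v = [5, 9, 1, 4, 7].
Step 2: syndromes of r = [6, 7, 3, 12, 8] (all sums mod 13).
  S_0 = Σ v_i r_i = 5·6 + 9·7 + 1·3 + 4·12 + 7·8 = 200 ≡ 5.
  S_1 = Σ v_i α_i r_i = 5·5·6 + 9·1·7 + 1·9·3 + 4·4·12 + 7·12·8 = 1104 ≡ 12.
  α_i^2 mod 13 = [12, 1, 3, 3, 1].
  S_2 = Σ v_i α_i^2 r_i = 5·12·6 + 9·1·7 + 1·3·3 + 4·3·12 + 7·1·8 = 632 ≡ 8.
  S = (5, 12, 8) ≠ 0, so r is not a codeword (an error is present).
Step 3: locate the error. For a single error e at position i, S_ℓ = v_i·e·α_i^ℓ, so α_err = S_1/S_0.
  S_0^{−1} = 5^{−1} = 8 (mod 13), so α_err = 12·8 = 96 ≡ 5 = α_1. Error position i = 1.
  Consistency check: S_2/S_1 = 8·12 = 96 ≡ 5 = α_err ✓ (single-error assumption holds).
Step 4: error magnitude e = S_0/v_1 = S_0·∏_{j≠1}(α_1 − α_j) = 5·8 = 40 ≡ 1 (mod 13).
Step 5: correct position 1: c_1 = r_1 − e = 6 − 1 ≡ 5 (mod 13). Hence c = [5, 7, 3, 12, 8].
  Check: interpolating c through the α_i gives m(x) = 1 + 6·x (degree < 2) with m(α_i) = c_i for every i, so c is indeed a codeword.


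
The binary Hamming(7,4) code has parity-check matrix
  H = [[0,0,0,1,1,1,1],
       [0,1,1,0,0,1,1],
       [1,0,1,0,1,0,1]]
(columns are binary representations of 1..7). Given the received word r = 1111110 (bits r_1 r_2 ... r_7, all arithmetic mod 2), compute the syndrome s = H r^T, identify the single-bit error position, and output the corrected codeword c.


s = (1, 1, 1)^T, error position = 7, corrected codeword c = 1111111

Compute s = H r^T mod 2 one row at a time:
  s_1 = 1 + 1 + 1 + 0 = 3 ≡ 1 (mod 2).
  s_2 = 1 + 1 + 1 + 0 = 3 ≡ 1 (mod 2).
  s_3 = 1 + 1 + 1 + 0 = 3 ≡ 1 (mod 2).
s = (1, 1, 1)^T — this equals column 7 of H (binary 111), so error is at position 7.
Correct: flip bit 7 of r = 1111110 to get c = 1111111.


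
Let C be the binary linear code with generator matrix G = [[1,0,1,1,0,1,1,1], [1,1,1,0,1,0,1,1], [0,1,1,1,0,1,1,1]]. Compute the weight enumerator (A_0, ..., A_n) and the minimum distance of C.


Weight distribution: A_0 = 1, A_2 = 1, A_4 = 3, A_6 = 3. Minimum distance d = 2.

Enumerate all 2^3 = 8 messages m ∈ F_2^3.
For each, compute codeword c = mG in F_2^8, then tally its weight.
  m = 000 → c = 00000000, weight = 0.
  m = 100 → c = 10110111, weight = 6.
  m = 010 → c = 11101011, weight = 6.
  m = 110 → c = 01011100, weight = 4.
  m = 001 → c = 01110111, weight = 6.
  m = 101 → c = 11000000, weight = 2.
  m = 011 → c = 10011100, weight = 4.
  m = 111 → c = 00101011, weight = 4.
Tally weights:
  weight 0: 1 codewords.
  weight 2: 1 codewords.
  weight 4: 3 codewords.
  weight 6: 3 codewords.
Minimum distance d = smallest w > 0 with A_w > 0 = 2.
Sanity: Σ A_w = 8 = 2^3 = 8 ✓.


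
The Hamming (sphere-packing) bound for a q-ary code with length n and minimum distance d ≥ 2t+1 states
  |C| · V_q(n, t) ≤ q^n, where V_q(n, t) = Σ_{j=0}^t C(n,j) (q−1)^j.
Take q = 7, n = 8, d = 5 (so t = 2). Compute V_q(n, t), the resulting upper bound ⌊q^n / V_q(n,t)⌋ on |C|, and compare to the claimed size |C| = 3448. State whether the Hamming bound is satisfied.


V_q(n, t) = 1057, q^n = 5764801, Hamming bound = 5453, |C| = 3448 ≤ bound (satisfied).

Step 1: Compute V_q(n, t) = Σ_{j=0}^2 C(n, j) (q−1)^j.
  j = 0: C(8,0)·(6)^0 = 1·1 = 1.
  j = 1: C(8,1)·(6)^1 = 8·6 = 48.
  j = 2: C(8,2)·(6)^2 = 28·36 = 1008.
  V_q(n, t) = 1 + 48 + 1008 = 1057.
Step 2: q^n = 7^8 = 5764801.
Step 3: Hamming bound ⌊q^n / V_q(n,t)⌋ = ⌊5764801/1057⌋ = 5453.
Step 4: Compare |C| = 3448 to 5453: satisfied.
The claimed |C| lies below the Hamming bound.


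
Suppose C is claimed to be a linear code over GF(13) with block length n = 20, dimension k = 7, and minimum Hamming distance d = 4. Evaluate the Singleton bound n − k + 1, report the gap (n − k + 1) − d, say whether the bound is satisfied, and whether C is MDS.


Singleton RHS = n − k + 1 = 14, slack = 10, bound satisfied, not MDS.

Singleton bound: d ≤ n − k + 1.
Here n = 20, k = 7, so n − k + 1 = 14.
Given d = 4, check d ≤ 14: YES.
Slack = (n − k + 1) − d = 10.
The code is NOT MDS (slack = 10 > 0).
Description: the claimed parameters are [20, 7, 4]_13; such a code would be non-MDS.


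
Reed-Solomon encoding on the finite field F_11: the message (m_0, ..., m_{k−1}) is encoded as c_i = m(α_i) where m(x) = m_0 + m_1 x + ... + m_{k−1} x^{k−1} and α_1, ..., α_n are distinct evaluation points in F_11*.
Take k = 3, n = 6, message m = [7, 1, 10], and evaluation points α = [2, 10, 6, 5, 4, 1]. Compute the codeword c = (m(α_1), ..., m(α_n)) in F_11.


c = [5, 5, 10, 9, 6, 7]

Message polynomial: m(x) = 7 + 1·x + 10·x^2 (mod 11).
For each evaluation point α_i, compute m(α_i) mod 11:
  α_1 = 2: Horner steps 10 → 10 → 5, so m(2) = 5.
  α_2 = 10: Horner steps 10 → 2 → 5, so m(10) = 5.
  α_3 = 6: Horner steps 10 → 6 → 10, so m(6) = 10.
  α_4 = 5: Horner steps 10 → 7 → 9, so m(5) = 9.
  α_5 = 4: Horner steps 10 → 8 → 6, so m(4) = 6.
  α_6 = 1: Horner steps 10 → 0 → 7, so m(1) = 7.
Codeword c = [5, 5, 10, 9, 6, 7] ∈ F_11^6.


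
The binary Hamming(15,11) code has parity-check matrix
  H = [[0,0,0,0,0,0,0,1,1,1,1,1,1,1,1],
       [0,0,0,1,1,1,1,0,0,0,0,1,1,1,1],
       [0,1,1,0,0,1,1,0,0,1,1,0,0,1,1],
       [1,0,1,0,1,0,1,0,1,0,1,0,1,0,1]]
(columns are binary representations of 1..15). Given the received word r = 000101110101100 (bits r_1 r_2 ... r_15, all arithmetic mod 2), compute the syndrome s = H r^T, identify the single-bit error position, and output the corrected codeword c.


s = (0, 1, 1, 0)^T, error position = 6, corrected codeword c = 000100110101100

Compute s = H r^T mod 2 one row at a time:
  s_1 = 1 + 0 + 1 + 0 + 1 + 1 + 0 + 0 = 4 ≡ 0 (mod 2).
  s_2 = 1 + 0 + 1 + 1 + 1 + 1 + 0 + 0 = 5 ≡ 1 (mod 2).
  s_3 = 0 + 0 + 1 + 1 + 1 + 0 + 0 + 0 = 3 ≡ 1 (mod 2).
  s_4 = 0 + 0 + 0 + 1 + 0 + 0 + 1 + 0 = 2 ≡ 0 (mod 2).
s = (0, 1, 1, 0)^T — this equals column 6 of H (binary 0110), so error is at position 6.
Correct: flip bit 6 of r = 000101110101100 to get c = 000100110101100.


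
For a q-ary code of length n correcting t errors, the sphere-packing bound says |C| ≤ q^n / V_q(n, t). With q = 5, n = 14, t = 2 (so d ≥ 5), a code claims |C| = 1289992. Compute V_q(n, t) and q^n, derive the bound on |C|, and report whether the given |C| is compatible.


V_q(n, t) = 1513, q^n = 6103515625, Hamming bound = 4034048, |C| = 1289992 ≤ bound (satisfied).

Step 1: Compute V_q(n, t) = Σ_{j=0}^2 C(n, j) (q−1)^j.
  j = 0: C(14,0)·(4)^0 = 1·1 = 1.
  j = 1: C(14,1)·(4)^1 = 14·4 = 56.
  j = 2: C(14,2)·(4)^2 = 91·16 = 1456.
  V_q(n, t) = 1 + 56 + 1456 = 1513.
Step 2: q^n = 5^14 = 6103515625.
Step 3: Hamming bound ⌊q^n / V_q(n,t)⌋ = ⌊6103515625/1513⌋ = 4034048.
Step 4: Compare |C| = 1289992 to 4034048: satisfied.
The claimed |C| lies below the Hamming bound.


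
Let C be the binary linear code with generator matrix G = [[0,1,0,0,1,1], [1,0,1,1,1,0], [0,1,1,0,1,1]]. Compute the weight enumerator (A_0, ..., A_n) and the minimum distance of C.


Weight distribution: A_0 = 1, A_1 = 1, A_3 = 2, A_4 = 3, A_5 = 1. Minimum distance d = 1.

Enumerate all 2^3 = 8 messages m ∈ F_2^3.
For each, compute codeword c = mG in F_2^6, then tally its weight.
  m = 000 → c = 000000, weight = 0.
  m = 100 → c = 010011, weight = 3.
  m = 010 → c = 101110, weight = 4.
  m = 110 → c = 111101, weight = 5.
  m = 001 → c = 011011, weight = 4.
  m = 101 → c = 001000, weight = 1.
  m = 011 → c = 110101, weight = 4.
  m = 111 → c = 100110, weight = 3.
Tally weights:
  weight 0: 1 codewords.
  weight 1: 1 codewords.
  weight 3: 2 codewords.
  weight 4: 3 codewords.
  weight 5: 1 codewords.
Minimum distance d = smallest w > 0 with A_w > 0 = 1.
Sanity: Σ A_w = 8 = 2^3 = 8 ✓.


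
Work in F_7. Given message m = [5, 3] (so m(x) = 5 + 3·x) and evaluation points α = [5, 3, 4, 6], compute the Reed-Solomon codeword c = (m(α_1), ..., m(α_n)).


c = [6, 0, 3, 2]

Message polynomial: m(x) = 5 + 3·x (mod 7).
For each evaluation point α_i, compute m(α_i) mod 7:
  α_1 = 5: Horner steps 3 → 6, so m(5) = 6.
  α_2 = 3: Horner steps 3 → 0, so m(3) = 0.
  α_3 = 4: Horner steps 3 → 3, so m(4) = 3.
  α_4 = 6: Horner steps 3 → 2, so m(6) = 2.
Codeword c = [6, 0, 3, 2] ∈ F_7^4.


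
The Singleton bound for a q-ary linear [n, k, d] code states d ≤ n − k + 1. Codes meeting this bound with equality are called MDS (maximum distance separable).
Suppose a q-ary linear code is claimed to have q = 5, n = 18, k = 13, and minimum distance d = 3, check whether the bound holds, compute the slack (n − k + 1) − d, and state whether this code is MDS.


Singleton RHS = n − k + 1 = 6, slack = 3, bound satisfied, not MDS.

Singleton bound: d ≤ n − k + 1.
Here n = 18, k = 13, so n − k + 1 = 6.
Given d = 3, check d ≤ 6: YES.
Slack = (n − k + 1) − d = 3.
The code is NOT MDS (slack = 3 > 0).
Description: the claimed parameters are [18, 13, 3]_5; such a code would be non-MDS.


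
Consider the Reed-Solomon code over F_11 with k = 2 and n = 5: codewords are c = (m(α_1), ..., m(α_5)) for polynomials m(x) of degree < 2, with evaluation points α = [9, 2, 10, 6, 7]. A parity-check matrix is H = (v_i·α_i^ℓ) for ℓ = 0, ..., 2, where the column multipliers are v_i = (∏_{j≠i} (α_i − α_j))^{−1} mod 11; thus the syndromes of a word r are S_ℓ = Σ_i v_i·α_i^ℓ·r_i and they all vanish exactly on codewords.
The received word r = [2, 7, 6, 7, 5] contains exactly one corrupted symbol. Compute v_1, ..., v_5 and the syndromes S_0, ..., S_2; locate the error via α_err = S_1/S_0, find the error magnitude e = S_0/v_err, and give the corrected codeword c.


S = (4, 2, 1), error at position 4, error magnitude e = 6, c = [2, 7, 6, 1, 5].

Step 1: column multipliers v_i = (∏_{j≠i}(α_i − α_j))^{−1} mod 11.
  i = 1 (α = 9): (9−2)(9−10)(9−6)(9−7) = 7·(−1)·3·2 = −42 ≡ 2, so v_1 = 2^{−1} = 6 (mod 11).
  i = 2 (α = 2): (2−9)(2−10)(2−6)(2−7) = (−7)·(−8)·(−4)·(−5) = 1120 ≡ 9, so v_2 = 9^{−1} = 5 (mod 11).
  i = 3 (α = 10): (10−9)(10−2)(10−6)(10−7) = 1·8·4·3 = 96 ≡ 8, so v_3 = 8^{−1} = 7 (mod 11).
  i = 4 (α = 6): (6−9)(6−2)(6−10)(6−7) = (−3)·4·(−4)·(−1) = −48 ≡ 7, so v_4 = 7^{−1} = 8 (mod 11).
  i = 5 (α = 7): (7−9)(7−2)(7−10)(7−6) = (−2)·5·(−3)·1 = 30 ≡ 8, so v_5 = 8^{−1} = 7 (mod 11).
  v = [6, 5, 7, 8, 7].
Step 2: syndromes of r = [2, 7, 6, 7, 5] (all sums mod 11).
  S_0 = Σ v_i r_i = 6·2 + 5·7 + 7·6 + 8·7 + 7·5 = 180 ≡ 4.
  S_1 = Σ v_i α_i r_i = 6·9·2 + 5·2·7 + 7·10·6 + 8·6·7 + 7·7·5 = 1179 ≡ 2.
  α_i^2 mod 11 = [4, 4, 1, 3, 5].
  S_2 = Σ v_i α_i^2 r_i = 6·4·2 + 5·4·7 + 7·1·6 + 8·3·7 + 7·5·5 = 573 ≡ 1.
  S = (4, 2, 1) ≠ 0, so r is not a codeword (an error is present).
Step 3: locate the error. For a single error e at position i, S_ℓ = v_i·e·α_i^ℓ, so α_err = S_1/S_0.
  S_0^{−1} = 4^{−1} = 3 (mod 11), so α_err = 2·3 = 6 ≡ 6 = α_4. Error position i = 4.
  Consistency check: S_2/S_1 = 1·6 = 6 ≡ 6 = α_err ✓ (single-error assumption holds).
Step 4: error magnitude e = S_0/v_4 = S_0·∏_{j≠4}(α_4 − α_j) = 4·7 = 28 ≡ 6 (mod 11).
Step 5: correct position 4: c_4 = r_4 − e = 7 − 6 ≡ 1 (mod 11). Hence c = [2, 7, 6, 1, 5].
  Check: interpolating c through the α_i gives m(x) = 10 + 4·x (degree < 2) with m(α_i) = c_i for every i, so c is indeed a codeword.


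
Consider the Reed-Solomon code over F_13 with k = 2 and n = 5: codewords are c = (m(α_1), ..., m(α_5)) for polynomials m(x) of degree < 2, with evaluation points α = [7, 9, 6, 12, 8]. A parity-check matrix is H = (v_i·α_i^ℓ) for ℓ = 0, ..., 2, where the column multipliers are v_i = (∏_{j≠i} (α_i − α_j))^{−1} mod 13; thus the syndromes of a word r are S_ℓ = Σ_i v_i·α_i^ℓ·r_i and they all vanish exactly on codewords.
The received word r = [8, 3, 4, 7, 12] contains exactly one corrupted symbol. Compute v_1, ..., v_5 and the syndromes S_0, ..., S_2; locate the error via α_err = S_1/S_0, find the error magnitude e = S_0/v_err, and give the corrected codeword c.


S = (2, 11, 2), error at position 4, error magnitude e = 5, c = [8, 3, 4, 2, 12].

Step 1: column multipliers v_i = (∏_{j≠i}(α_i − α_j))^{−1} mod 13.
  i = 1 (α = 7): (7−9)(7−6)(7−12)(7−8) = (−2)·1·(−5)·(−1) = −10 ≡ 3, so v_1 = 3^{−1} = 9 (mod 13).
  i = 2 (α = 9): (9−7)(9−6)(9−12)(9−8) = 2·3·(−3)·1 = −18 ≡ 8, so v_2 = 8^{−1} = 5 (mod 13).
  i = 3 (α = 6): (6−7)(6−9)(6−12)(6−8) = (−1)·(−3)·(−6)·(−2) = 36 ≡ 10, so v_3 = 10^{−1} = 4 (mod 13).
  i = 4 (α = 12): (12−7)(12−9)(12−6)(12−8) = 5·3·6·4 = 360 ≡ 9, so v_4 = 9^{−1} = 3 (mod 13).
  i = 5 (α = 8): (8−7)(8−9)(8−6)(8−12) = 1·(−1)·2·(−4) = 8 ≡ 8, so v_5 = 8^{−1} = 5 (mod 13).
  v = [9, 5, 4, 3, 5].
Step 2: syndromes of r = [8, 3, 4, 7, 12] (all sums mod 13).
  S_0 = Σ v_i r_i = 9·8 + 5·3 + 4·4 + 3·7 + 5·12 = 184 ≡ 2.
  S_1 = Σ v_i α_i r_i = 9·7·8 + 5·9·3 + 4·6·4 + 3·12·7 + 5·8·12 = 1467 ≡ 11.
  α_i^2 mod 13 = [10, 3, 10, 1, 12].
  S_2 = Σ v_i α_i^2 r_i = 9·10·8 + 5·3·3 + 4·10·4 + 3·1·7 + 5·12·12 = 1666 ≡ 2.
  S = (2, 11, 2) ≠ 0, so r is not a codeword (an error is present).
Step 3: locate the error. For a single error e at position i, S_ℓ = v_i·e·α_i^ℓ, so α_err = S_1/S_0.
  S_0^{−1} = 2^{−1} = 7 (mod 13), so α_err = 11·7 = 77 ≡ 12 = α_4. Error position i = 4.
  Consistency check: S_2/S_1 = 2·6 = 12 ≡ 12 = α_err ✓ (single-error assumption holds).
Step 4: error magnitude e = S_0/v_4 = S_0·∏_{j≠4}(α_4 − α_j) = 2·9 = 18 ≡ 5 (mod 13).
Step 5: correct position 4: c_4 = r_4 − e = 7 − 5 ≡ 2 (mod 13). Hence c = [8, 3, 4, 2, 12].
  Check: interpolating c through the α_i gives m(x) = 6 + 4·x (degree < 2) with m(α_i) = c_i for every i, so c is indeed a codeword.


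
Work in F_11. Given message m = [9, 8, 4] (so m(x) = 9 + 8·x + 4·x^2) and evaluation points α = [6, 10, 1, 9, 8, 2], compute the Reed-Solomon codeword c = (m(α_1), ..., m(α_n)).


c = [3, 5, 10, 9, 10, 8]

Message polynomial: m(x) = 9 + 8·x + 4·x^2 (mod 11).
For each evaluation point α_i, compute m(α_i) mod 11:
  α_1 = 6: Horner steps 4 → 10 → 3, so m(6) = 3.
  α_2 = 10: Horner steps 4 → 4 → 5, so m(10) = 5.
  α_3 = 1: Horner steps 4 → 1 → 10, so m(1) = 10.
  α_4 = 9: Horner steps 4 → 0 → 9, so m(9) = 9.
  α_5 = 8: Horner steps 4 → 7 → 10, so m(8) = 10.
  α_6 = 2: Horner steps 4 → 5 → 8, so m(2) = 8.
Codeword c = [3, 5, 10, 9, 10, 8] ∈ F_11^6.


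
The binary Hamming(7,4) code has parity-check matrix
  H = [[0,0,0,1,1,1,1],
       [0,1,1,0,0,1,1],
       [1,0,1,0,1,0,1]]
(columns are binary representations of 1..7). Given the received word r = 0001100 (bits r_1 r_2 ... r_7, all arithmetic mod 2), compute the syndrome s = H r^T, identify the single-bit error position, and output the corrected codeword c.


s = (0, 0, 1)^T, error position = 1, corrected codeword c = 1001100

Compute s = H r^T mod 2 one row at a time:
  s_1 = 1 + 1 + 0 + 0 = 2 ≡ 0 (mod 2).
  s_2 = 0 + 0 + 0 + 0 = 0 ≡ 0 (mod 2).
  s_3 = 0 + 0 + 1 + 0 = 1 ≡ 1 (mod 2).
s = (0, 0, 1)^T — this equals column 1 of H (binary 001), so error is at position 1.
Correct: flip bit 1 of r = 0001100 to get c = 1001100.


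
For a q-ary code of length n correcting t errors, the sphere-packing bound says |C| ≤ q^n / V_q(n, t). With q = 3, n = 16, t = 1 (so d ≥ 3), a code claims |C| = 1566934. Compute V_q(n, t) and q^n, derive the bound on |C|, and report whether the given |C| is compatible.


V_q(n, t) = 33, q^n = 43046721, Hamming bound = 1304446, |C| = 1566934 > bound (violated).

Step 1: Compute V_q(n, t) = Σ_{j=0}^1 C(n, j) (q−1)^j.
  j = 0: C(16,0)·(2)^0 = 1·1 = 1.
  j = 1: C(16,1)·(2)^1 = 16·2 = 32.
  V_q(n, t) = 1 + 32 = 33.
Step 2: q^n = 3^16 = 43046721.
Step 3: Hamming bound ⌊q^n / V_q(n,t)⌋ = ⌊43046721/33⌋ = 1304446.
Step 4: Compare |C| = 1566934 to 1304446: violated.
The claimed |C| lies above the Hamming bound, so no 3-ary code of length 16 with d ≥ 3 can have 1566934 codewords.


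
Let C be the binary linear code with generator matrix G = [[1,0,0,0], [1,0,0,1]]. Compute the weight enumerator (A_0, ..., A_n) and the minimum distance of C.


Weight distribution: A_0 = 1, A_1 = 2, A_2 = 1. Minimum distance d = 1.

Enumerate all 2^2 = 4 messages m ∈ F_2^2.
For each, compute codeword c = mG in F_2^4, then tally its weight.
  m = 00 → c = 0000, weight = 0.
  m = 10 → c = 1000, weight = 1.
  m = 01 → c = 1001, weight = 2.
  m = 11 → c = 0001, weight = 1.
Tally weights:
  weight 0: 1 codewords.
  weight 1: 2 codewords.
  weight 2: 1 codewords.
Minimum distance d = smallest w > 0 with A_w > 0 = 1.
Sanity: Σ A_w = 4 = 2^2 = 4 ✓.


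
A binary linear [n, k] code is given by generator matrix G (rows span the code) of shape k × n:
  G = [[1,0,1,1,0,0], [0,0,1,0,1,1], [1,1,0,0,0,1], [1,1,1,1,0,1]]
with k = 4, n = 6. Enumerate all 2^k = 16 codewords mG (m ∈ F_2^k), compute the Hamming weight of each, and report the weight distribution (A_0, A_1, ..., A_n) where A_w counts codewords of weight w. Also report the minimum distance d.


Weight distribution: A_0 = 1, A_1 = 1, A_2 = 2, A_3 = 6, A_4 = 5, A_5 = 1. Minimum distance d = 1.

Enumerate all 2^4 = 16 messages m ∈ F_2^4.
For each, compute codeword c = mG in F_2^6, then tally its weight.
  m = 0000 → c = 000000, weight = 0.
  m = 1000 → c = 101100, weight = 3.
  m = 0100 → c = 001011, weight = 3.
  m = 1100 → c = 100111, weight = 4.
  m = 0010 → c = 110001, weight = 3.
  m = 1010 → c = 011101, weight = 4.
  m = 0110 → c = 111010, weight = 4.
  m = 1110 → c = 010110, weight = 3.
  m = 0001 → c = 111101, weight = 5.
  m = 1001 → c = 010001, weight = 2.
  m = 0101 → c = 110110, weight = 4.
  m = 1101 → c = 011010, weight = 3.
  m = 0011 → c = 001100, weight = 2.
  m = 1011 → c = 100000, weight = 1.
  m = 0111 → c = 000111, weight = 3.
  m = 1111 → c = 101011, weight = 4.
Tally weights:
  weight 0: 1 codewords.
  weight 1: 1 codewords.
  weight 2: 2 codewords.
  weight 3: 6 codewords.
  weight 4: 5 codewords.
  weight 5: 1 codewords.
Minimum distance d = smallest w > 0 with A_w > 0 = 1.
Sanity: Σ A_w = 16 = 2^4 = 16 ✓.


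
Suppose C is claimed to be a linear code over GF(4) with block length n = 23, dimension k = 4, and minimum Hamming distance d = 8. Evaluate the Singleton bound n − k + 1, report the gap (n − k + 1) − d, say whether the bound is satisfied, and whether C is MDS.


Singleton RHS = n − k + 1 = 20, slack = 12, bound satisfied, not MDS.

Singleton bound: d ≤ n − k + 1.
Here n = 23, k = 4, so n − k + 1 = 20.
Given d = 8, check d ≤ 20: YES.
Slack = (n − k + 1) − d = 12.
The code is NOT MDS (slack = 12 > 0).
Description: the claimed parameters are [23, 4, 8]_4; such a code would be non-MDS.


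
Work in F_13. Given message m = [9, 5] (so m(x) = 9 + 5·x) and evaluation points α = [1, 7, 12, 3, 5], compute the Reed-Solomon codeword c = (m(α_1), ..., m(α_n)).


c = [1, 5, 4, 11, 8]

Message polynomial: m(x) = 9 + 5·x (mod 13).
For each evaluation point α_i, compute m(α_i) mod 13:
  α_1 = 1: Horner steps 5 → 1, so m(1) = 1.
  α_2 = 7: Horner steps 5 → 5, so m(7) = 5.
  α_3 = 12: Horner steps 5 → 4, so m(12) = 4.
  α_4 = 3: Horner steps 5 → 11, so m(3) = 11.
  α_5 = 5: Horner steps 5 → 8, so m(5) = 8.
Codeword c = [1, 5, 4, 11, 8] ∈ F_13^5.


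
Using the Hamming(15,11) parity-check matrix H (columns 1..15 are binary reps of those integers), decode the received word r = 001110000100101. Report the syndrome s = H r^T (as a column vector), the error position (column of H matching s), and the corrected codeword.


s = (1, 0, 1, 0)^T, error position = 10, corrected codeword c = 001110000000101

Compute s = H r^T mod 2 one row at a time:
  s_1 = 0 + 0 + 1 + 0 + 0 + 1 + 0 + 1 = 3 ≡ 1 (mod 2).
  s_2 = 1 + 1 + 0 + 0 + 0 + 1 + 0 + 1 = 4 ≡ 0 (mod 2).
  s_3 = 0 + 1 + 0 + 0 + 1 + 0 + 0 + 1 = 3 ≡ 1 (mod 2).
  s_4 = 0 + 1 + 1 + 0 + 0 + 0 + 1 + 1 = 4 ≡ 0 (mod 2).
s = (1, 0, 1, 0)^T — this equals column 10 of H (binary 1010), so error is at position 10.
Correct: flip bit 10 of r = 001110000100101 to get c = 001110000000101.


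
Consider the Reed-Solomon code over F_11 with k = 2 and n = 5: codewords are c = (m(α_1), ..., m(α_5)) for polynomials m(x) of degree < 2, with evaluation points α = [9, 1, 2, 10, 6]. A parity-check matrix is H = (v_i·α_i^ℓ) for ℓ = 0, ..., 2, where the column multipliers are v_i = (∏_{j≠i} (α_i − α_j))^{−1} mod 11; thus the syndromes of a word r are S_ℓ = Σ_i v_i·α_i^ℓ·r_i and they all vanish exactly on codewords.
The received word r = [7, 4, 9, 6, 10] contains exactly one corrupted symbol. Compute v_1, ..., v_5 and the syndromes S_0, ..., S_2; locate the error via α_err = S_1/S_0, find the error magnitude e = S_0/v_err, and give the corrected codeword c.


S = (4, 8, 5), error at position 3, error magnitude e = 6, c = [7, 4, 3, 6, 10].

Step 1: column multipliers v_i = (∏_{j≠i}(α_i − α_j))^{−1} mod 11.
  i = 1 (α = 9): (9−1)(9−2)(9−10)(9−6) = 8·7·(−1)·3 = −168 ≡ 8, so v_1 = 8^{−1} = 7 (mod 11).
  i = 2 (α = 1): (1−9)(1−2)(1−10)(1−6) = (−8)·(−1)·(−9)·(−5) = 360 ≡ 8, so v_2 = 8^{−1} = 7 (mod 11).
  i = 3 (α = 2): (2−9)(2−1)(2−10)(2−6) = (−7)·1·(−8)·(−4) = −224 ≡ 7, so v_3 = 7^{−1} = 8 (mod 11).
  i = 4 (α = 10): (10−9)(10−1)(10−2)(10−6) = 1·9·8·4 = 288 ≡ 2, so v_4 = 2^{−1} = 6 (mod 11).
  i = 5 (α = 6): (6−9)(6−1)(6−2)(6−10) = (−3)·5·4·(−4) = 240 ≡ 9, so v_5 = 9^{−1} = 5 (mod 11).
  v = [7, 7, 8, 6, 5].
Step 2: syndromes of r = [7, 4, 9, 6, 10] (all sums mod 11).
  S_0 = Σ v_i r_i = 7·7 + 7·4 + 8·9 + 6·6 + 5·10 = 235 ≡ 4.
  S_1 = Σ v_i α_i r_i = 7·9·7 + 7·1·4 + 8·2·9 + 6·10·6 + 5·6·10 = 1273 ≡ 8.
  α_i^2 mod 11 = [4, 1, 4, 1, 3].
  S_2 = Σ v_i α_i^2 r_i = 7·4·7 + 7·1·4 + 8·4·9 + 6·1·6 + 5·3·10 = 698 ≡ 5.
  S = (4, 8, 5) ≠ 0, so r is not a codeword (an error is present).
Step 3: locate the error. For a single error e at position i, S_ℓ = v_i·e·α_i^ℓ, so α_err = S_1/S_0.
  S_0^{−1} = 4^{−1} = 3 (mod 11), so α_err = 8·3 = 24 ≡ 2 = α_3. Error position i = 3.
  Consistency check: S_2/S_1 = 5·7 = 35 ≡ 2 = α_err ✓ (single-error assumption holds).
Step 4: error magnitude e = S_0/v_3 = S_0·∏_{j≠3}(α_3 − α_j) = 4·7 = 28 ≡ 6 (mod 11).
Step 5: correct position 3: c_3 = r_3 − e = 9 − 6 ≡ 3 (mod 11). Hence c = [7, 4, 3, 6, 10].
  Check: interpolating c through the α_i gives m(x) = 5 + 10·x (degree < 2) with m(α_i) = c_i for every i, so c is indeed a codeword.


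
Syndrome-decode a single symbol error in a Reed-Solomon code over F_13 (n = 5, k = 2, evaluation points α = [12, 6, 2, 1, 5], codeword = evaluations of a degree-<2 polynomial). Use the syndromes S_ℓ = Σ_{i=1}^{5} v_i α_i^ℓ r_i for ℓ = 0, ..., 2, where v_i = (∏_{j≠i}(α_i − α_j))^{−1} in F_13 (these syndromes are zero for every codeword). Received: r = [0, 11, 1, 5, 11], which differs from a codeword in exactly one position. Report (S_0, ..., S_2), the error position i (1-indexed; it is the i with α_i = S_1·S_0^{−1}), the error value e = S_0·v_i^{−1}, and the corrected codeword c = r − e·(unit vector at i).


S = (8, 1, 5), error at position 5, error magnitude e = 9, c = [0, 11, 1, 5, 2].

Step 1: column multipliers v_i = (∏_{j≠i}(α_i − α_j))^{−1} mod 13.
  i = 1 (α = 12): (12−6)(12−2)(12−1)(12−5) = 6·10·11·7 = 4620 ≡ 5, so v_1 = 5^{−1} = 8 (mod 13).
  i = 2 (α = 6): (6−12)(6−2)(6−1)(6−5) = (−6)·4·5·1 = −120 ≡ 10, so v_2 = 10^{−1} = 4 (mod 13).
  i = 3 (α = 2): (2−12)(2−6)(2−1)(2−5) = (−10)·(−4)·1·(−3) = −120 ≡ 10, so v_3 = 10^{−1} = 4 (mod 13).
  i = 4 (α = 1): (1−12)(1−6)(1−2)(1−5) = (−11)·(−5)·(−1)·(−4) = 220 ≡ 12, so v_4 = 12^{−1} = 12 (mod 13).
  i = 5 (α = 5): (5−12)(5−6)(5−2)(5−1) = (−7)·(−1)·3·4 = 84 ≡ 6, so v_5 = 6^{−1} = 11 (mod 13).
  v = [8, 4, 4, 12, 11].
Step 2: syndromes of r = [0, 11, 1, 5, 11] (all sums mod 13).
  S_0 = Σ v_i r_i = 8·0 + 4·11 + 4·1 + 12·5 + 11·11 = 229 ≡ 8.
  S_1 = Σ v_i α_i r_i = 8·12·0 + 4·6·11 + 4·2·1 + 12·1·5 + 11·5·11 = 937 ≡ 1.
  α_i^2 mod 13 = [1, 10, 4, 1, 12].
  S_2 = Σ v_i α_i^2 r_i = 8·1·0 + 4·10·11 + 4·4·1 + 12·1·5 + 11·12·11 = 1968 ≡ 5.
  S = (8, 1, 5) ≠ 0, so r is not a codeword (an error is present).
Step 3: locate the error. For a single error e at position i, S_ℓ = v_i·e·α_i^ℓ, so α_err = S_1/S_0.
  S_0^{−1} = 8^{−1} = 5 (mod 13), so α_err = 1·5 = 5 ≡ 5 = α_5. Error position i = 5.
  Consistency check: S_2/S_1 = 5·1 = 5 ≡ 5 = α_err ✓ (single-error assumption holds).
Step 4: error magnitude e = S_0/v_5 = S_0·∏_{j≠5}(α_5 − α_j) = 8·6 = 48 ≡ 9 (mod 13).
Step 5: correct position 5: c_5 = r_5 − e = 11 − 9 ≡ 2 (mod 13). Hence c = [0, 11, 1, 5, 2].
  Check: interpolating c through the α_i gives m(x) = 9 + 9·x (degree < 2) with m(α_i) = c_i for every i, so c is indeed a codeword.


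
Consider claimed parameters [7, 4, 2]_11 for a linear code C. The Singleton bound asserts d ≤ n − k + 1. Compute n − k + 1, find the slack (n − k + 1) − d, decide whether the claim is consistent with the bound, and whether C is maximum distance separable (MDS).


Singleton RHS = n − k + 1 = 4, slack = 2, bound satisfied, not MDS.

Singleton bound: d ≤ n − k + 1.
Here n = 7, k = 4, so n − k + 1 = 4.
Given d = 2, check d ≤ 4: YES.
Slack = (n − k + 1) − d = 2.
The code is NOT MDS (slack = 2 > 0).
Description: the claimed parameters are [7, 4, 2]_11; such a code would be non-MDS.


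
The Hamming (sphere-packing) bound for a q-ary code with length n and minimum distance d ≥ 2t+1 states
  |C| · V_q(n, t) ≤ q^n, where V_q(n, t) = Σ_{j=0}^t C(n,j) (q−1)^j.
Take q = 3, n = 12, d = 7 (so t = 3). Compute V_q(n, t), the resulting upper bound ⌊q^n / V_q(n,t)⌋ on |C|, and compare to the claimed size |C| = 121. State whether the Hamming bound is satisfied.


V_q(n, t) = 2049, q^n = 531441, Hamming bound = 259, |C| = 121 ≤ bound (satisfied).

Step 1: Compute V_q(n, t) = Σ_{j=0}^3 C(n, j) (q−1)^j.
  j = 0: C(12,0)·(2)^0 = 1·1 = 1.
  j = 1: C(12,1)·(2)^1 = 12·2 = 24.
  j = 2: C(12,2)·(2)^2 = 66·4 = 264.
  j = 3: C(12,3)·(2)^3 = 220·8 = 1760.
  V_q(n, t) = 1 + 24 + 264 + 1760 = 2049.
Step 2: q^n = 3^12 = 531441.
Step 3: Hamming bound ⌊q^n / V_q(n,t)⌋ = ⌊531441/2049⌋ = 259.
Step 4: Compare |C| = 121 to 259: satisfied.
The claimed |C| lies below the Hamming bound.


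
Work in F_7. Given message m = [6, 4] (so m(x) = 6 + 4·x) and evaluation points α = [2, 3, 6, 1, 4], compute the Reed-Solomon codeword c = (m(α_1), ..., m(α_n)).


c = [0, 4, 2, 3, 1]

Message polynomial: m(x) = 6 + 4·x (mod 7).
For each evaluation point α_i, compute m(α_i) mod 7:
  α_1 = 2: Horner steps 4 → 0, so m(2) = 0.
  α_2 = 3: Horner steps 4 → 4, so m(3) = 4.
  α_3 = 6: Horner steps 4 → 2, so m(6) = 2.
  α_4 = 1: Horner steps 4 → 3, so m(1) = 3.
  α_5 = 4: Horner steps 4 → 1, so m(4) = 1.
Codeword c = [0, 4, 2, 3, 1] ∈ F_7^5.


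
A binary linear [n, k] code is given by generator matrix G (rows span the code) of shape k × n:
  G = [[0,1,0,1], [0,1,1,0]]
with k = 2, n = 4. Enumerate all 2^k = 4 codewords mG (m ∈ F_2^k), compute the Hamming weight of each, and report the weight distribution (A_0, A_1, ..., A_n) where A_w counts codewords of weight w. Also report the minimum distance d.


Weight distribution: A_0 = 1, A_2 = 3. Minimum distance d = 2.

Enumerate all 2^2 = 4 messages m ∈ F_2^2.
For each, compute codeword c = mG in F_2^4, then tally its weight.
  m = 00 → c = 0000, weight = 0.
  m = 10 → c = 0101, weight = 2.
  m = 01 → c = 0110, weight = 2.
  m = 11 → c = 0011, weight = 2.
Tally weights:
  weight 0: 1 codewords.
  weight 2: 3 codewords.
Minimum distance d = smallest w > 0 with A_w > 0 = 2.
Sanity: Σ A_w = 4 = 2^2 = 4 ✓.


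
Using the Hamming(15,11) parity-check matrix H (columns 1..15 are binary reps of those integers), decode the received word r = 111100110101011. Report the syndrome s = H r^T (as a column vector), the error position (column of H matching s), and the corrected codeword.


s = (1, 1, 0, 0)^T, error position = 12, corrected codeword c = 111100110100011

Compute s = H r^T mod 2 one row at a time:
  s_1 = 1 + 0 + 1 + 0 + 1 + 0 + 1 + 1 = 5 ≡ 1 (mod 2).
  s_2 = 1 + 0 + 0 + 1 + 1 + 0 + 1 + 1 = 5 ≡ 1 (mod 2).
  s_3 = 1 + 1 + 0 + 1 + 1 + 0 + 1 + 1 = 6 ≡ 0 (mod 2).
  s_4 = 1 + 1 + 0 + 1 + 0 + 0 + 0 + 1 = 4 ≡ 0 (mod 2).
s = (1, 1, 0, 0)^T — this equals column 12 of H (binary 1100), so error is at position 12.
Correct: flip bit 12 of r = 111100110101011 to get c = 111100110100011.


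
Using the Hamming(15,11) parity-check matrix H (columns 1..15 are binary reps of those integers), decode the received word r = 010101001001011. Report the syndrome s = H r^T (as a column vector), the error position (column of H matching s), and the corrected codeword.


s = (0, 1, 0, 0)^T, error position = 4, corrected codeword c = 010001001001011

Compute s = H r^T mod 2 one row at a time:
  s_1 = 0 + 1 + 0 + 0 + 1 + 0 + 1 + 1 = 4 ≡ 0 (mod 2).
  s_2 = 1 + 0 + 1 + 0 + 1 + 0 + 1 + 1 = 5 ≡ 1 (mod 2).
  s_3 = 1 + 0 + 1 + 0 + 0 + 0 + 1 + 1 = 4 ≡ 0 (mod 2).
  s_4 = 0 + 0 + 0 + 0 + 1 + 0 + 0 + 1 = 2 ≡ 0 (mod 2).
s = (0, 1, 0, 0)^T — this equals column 4 of H (binary 0100), so error is at position 4.
Correct: flip bit 4 of r = 010101001001011 to get c = 010001001001011.


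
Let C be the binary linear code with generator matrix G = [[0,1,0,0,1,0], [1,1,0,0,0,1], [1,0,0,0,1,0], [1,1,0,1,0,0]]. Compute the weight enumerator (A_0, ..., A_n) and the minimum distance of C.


Weight distribution: A_0 = 1, A_1 = 2, A_2 = 4, A_3 = 6, A_4 = 3. Minimum distance d = 1.

Enumerate all 2^4 = 16 messages m ∈ F_2^4.
For each, compute codeword c = mG in F_2^6, then tally its weight.
  m = 0000 → c = 000000, weight = 0.
  m = 1000 → c = 010010, weight = 2.
  m = 0100 → c = 110001, weight = 3.
  m = 1100 → c = 100011, weight = 3.
  m = 0010 → c = 100010, weight = 2.
  m = 1010 → c = 110000, weight = 2.
  m = 0110 → c = 010011, weight = 3.
  m = 1110 → c = 000001, weight = 1.
  m = 0001 → c = 110100, weight = 3.
  m = 1001 → c = 100110, weight = 3.
  m = 0101 → c = 000101, weight = 2.
  m = 1101 → c = 010111, weight = 4.
  m = 0011 → c = 010110, weight = 3.
  m = 1011 → c = 000100, weight = 1.
  m = 0111 → c = 100111, weight = 4.
  m = 1111 → c = 110101, weight = 4.
Tally weights:
  weight 0: 1 codewords.
  weight 1: 2 codewords.
  weight 2: 4 codewords.
  weight 3: 6 codewords.
  weight 4: 3 codewords.
Minimum distance d = smallest w > 0 with A_w > 0 = 1.
Sanity: Σ A_w = 16 = 2^4 = 16 ✓.


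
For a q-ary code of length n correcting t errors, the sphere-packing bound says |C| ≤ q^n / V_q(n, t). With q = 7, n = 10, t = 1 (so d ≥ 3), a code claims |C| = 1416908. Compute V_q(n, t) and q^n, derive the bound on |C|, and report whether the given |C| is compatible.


V_q(n, t) = 61, q^n = 282475249, Hamming bound = 4630741, |C| = 1416908 ≤ bound (satisfied).

Step 1: Compute V_q(n, t) = Σ_{j=0}^1 C(n, j) (q−1)^j.
  j = 0: C(10,0)·(6)^0 = 1·1 = 1.
  j = 1: C(10,1)·(6)^1 = 10·6 = 60.
  V_q(n, t) = 1 + 60 = 61.
Step 2: q^n = 7^10 = 282475249.
Step 3: Hamming bound ⌊q^n / V_q(n,t)⌋ = ⌊282475249/61⌋ = 4630741.
Step 4: Compare |C| = 1416908 to 4630741: satisfied.
The claimed |C| lies below the Hamming bound.


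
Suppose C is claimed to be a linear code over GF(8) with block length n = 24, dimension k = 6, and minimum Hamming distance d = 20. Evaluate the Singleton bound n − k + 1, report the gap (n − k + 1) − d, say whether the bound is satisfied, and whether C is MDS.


Singleton RHS = n − k + 1 = 19, slack = -1, bound violated (no such code; not MDS).

Singleton bound: d ≤ n − k + 1.
Here n = 24, k = 6, so n − k + 1 = 19.
Given d = 20, check d ≤ 19: NO.
Slack = (n − k + 1) − d = -1.
The slack is negative: d = 20 exceeds n − k + 1 = 19 by 1, so the Singleton bound is violated and no linear [24, 6, 20]_8 code can exist. In particular it is not MDS (MDS requires d = n − k + 1 exactly).
Description: the claimed parameters are [24, 6, 20]_8; such a code would be impossible (violates the Singleton bound).


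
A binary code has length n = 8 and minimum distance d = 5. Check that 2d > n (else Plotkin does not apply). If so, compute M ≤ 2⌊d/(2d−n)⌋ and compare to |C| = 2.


Plotkin bound M ≤ 4; given |C| = 2 ≤ bound (satisfied).

Check applicability: 2d = 10, n = 8.
2d − n = 2 > 0, so Plotkin applies.
Compute d/(2d−n) = 5/2 ≈ 2.5000.
⌊d/(2d−n)⌋ = 2.
Plotkin bound: M ≤ 2·2 = 4.
Given |C| = 2, check: satisfied.
This |C| is below the Plotkin bound.
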